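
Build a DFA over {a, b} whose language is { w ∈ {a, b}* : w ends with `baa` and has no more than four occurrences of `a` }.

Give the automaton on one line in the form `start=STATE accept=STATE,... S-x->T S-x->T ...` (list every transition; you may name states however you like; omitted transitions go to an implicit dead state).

start=s0 accept=s9,s13,s17 s0-a->s1 s0-b->s2 s1-a->s3 s1-b->s4 s2-a->s5 s2-b->s2 s3-a->s6 s3-b->s7 s4-a->s8 s4-b->s4 s5-a->s9 s5-b->s4 s6-a->s10 s6-b->s11 s7-a->s12 s7-b->s7 s8-a->s13 s8-b->s7 s9-a->s6 s9-b->s7 s10-a->s14 s10-b->s15 s11-a->s16 s11-b->s11 s12-a->s17 s12-b->s11 s13-a->s10 s13-b->s11 s14-a->s14 s14-b->s18 s15-a->s19 s15-b->s15 s16-a->s20 s16-b->s15 s17-a->s14 s17-b->s15 s18-a->s19 s18-b->s18 s19-a->s20 s19-b->s18 s20-a->s14 s20-b->s18

Build one automaton per condition and run them in lockstep. The first has 4 states tracking how much of the suffix `baa` has currently been matched; the second has 6 states tracking the count of `a`s, saturating at 5. A product state is a pair (one from each), accepting exactly when both do.
          a    b  
>  s0     s1   s2 
   s1     s3   s4 
   s2     s5   s2 
   s3     s6   s7 
   s4     s8   s4 
   s5     s9   s4 
   s6    s10  s11 
   s7    s12   s7 
   s8    s13   s7 
 * s9     s6   s7 
   s10   s14  s15 
   s11   s16  s11 
   s12   s17  s11 
 * s13   s10  s11 
   s14   s14  s18 
   s15   s19  s15 
   s16   s20  s15 
 * s17   s14  s15 
   s18   s19  s18 
   s19   s20  s18 
   s20   s14  s18 
(> = start, * = accepting)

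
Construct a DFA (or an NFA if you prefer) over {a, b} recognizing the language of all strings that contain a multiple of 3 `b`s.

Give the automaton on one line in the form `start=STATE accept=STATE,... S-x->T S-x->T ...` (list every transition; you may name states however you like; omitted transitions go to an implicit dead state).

The only thing that matters is how many `b`s have appeared, reduced mod 3. Use one state per residue: q0 for 0, …, q2 for 2. Reading `b` moves to the next residue; anything else stays put. q0 is accepting.
3 states suffice.
        a   b  
>* q0   q0  q1 
   q1   q1  q2 
   q2   q2  q0 
(> = start, * = accepting)

start=q0 accept=q0 q0-a->q0 q0-b->q1 q1-a->q1 q1-b->q2 q2-a->q2 q2-b->q0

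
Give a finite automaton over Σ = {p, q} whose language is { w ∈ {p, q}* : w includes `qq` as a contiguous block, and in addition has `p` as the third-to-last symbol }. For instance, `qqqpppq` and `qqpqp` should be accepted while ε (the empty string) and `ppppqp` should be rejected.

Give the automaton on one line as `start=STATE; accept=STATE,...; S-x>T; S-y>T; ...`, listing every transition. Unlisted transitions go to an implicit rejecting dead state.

Build one automaton per condition and run them in lockstep. The first has 3 states tracking whether and how much of `qq` has been seen; the second has 15 states tracking the last 3 symbols read. A product state is a pair (one from each), accepting exactly when both do.
A 20-state machine:
          p    q  
>  s0     s1   s2 
   s1     s3   s4 
   s2     s5   s6 
   s3     s7   s8 
   s4     s9  s10 
   s5    s11  s12 
   s6    s13  s14 
   s7     s7   s8 
   s8     s9  s10 
   s9    s11  s12 
 * s10   s13  s14 
   s11    s7   s8 
   s12    s9  s10 
   s13   s15  s16 
   s14   s13  s14 
   s15   s17  s18 
   s16   s19  s10 
 * s17   s17  s18 
 * s18   s19  s10 
 * s19   s15  s16 
(> = start, * = accepting)

start=s0; accept=s10,s17,s18,s19; s0-p>s1; s0-q>s2; s1-p>s3; s1-q>s4; s2-p>s5; s2-q>s6; s3-p>s7; s3-q>s8; s4-p>s9; s4-q>s10; s5-p>s11; s5-q>s12; s6-p>s13; s6-q>s14; s7-p>s7; s7-q>s8; s8-p>s9; s8-q>s10; s9-p>s11; s9-q>s12; s10-p>s13; s10-q>s14; s11-p>s7; s11-q>s8; s12-p>s9; s12-q>s10; s13-p>s15; s13-q>s16; s14-p>s13; s14-q>s14; s15-p>s17; s15-q>s18; s16-p>s19; s16-q>s10; s17-p>s17; s17-q>s18; s18-p>s19; s18-q>s10; s19-p>s15; s19-q>s16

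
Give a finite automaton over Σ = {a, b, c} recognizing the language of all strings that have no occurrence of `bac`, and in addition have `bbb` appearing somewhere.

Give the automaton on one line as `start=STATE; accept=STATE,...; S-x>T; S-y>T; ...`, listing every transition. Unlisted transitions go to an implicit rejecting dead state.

Handle the two conditions separately and then intersect. The first has 4 states tracking partial matches of the forbidden pattern `bac`; the second has 4 states tracking whether and how much of `bbb` has been seen. A product state is a pair (one from each), accepting exactly when both do. Minimizing collapses redundant product states.
An 8-state machine:
        a   b   c  
>  S0   S0  S1  S0 
   S1   S2  S3  S0 
   S2   S0  S1  S4 
   S3   S2  S5  S0 
   S4   S4  S4  S4 
 * S5   S6  S5  S7 
 * S6   S7  S5  S4 
 * S7   S7  S5  S7 
(> = start, * = accepting)

start=S0; accept=S5,S6,S7; S0-a>S0; S0-b>S1; S0-c>S0; S1-a>S2; S1-b>S3; S1-c>S0; S2-a>S0; S2-b>S1; S2-c>S4; S3-a>S2; S3-b>S5; S3-c>S0; S4-a>S4; S4-b>S4; S4-c>S4; S5-a>S6; S5-b>S5; S5-c>S7; S6-a>S7; S6-b>S5; S6-c>S4; S7-a>S7; S7-b>S5; S7-c>S7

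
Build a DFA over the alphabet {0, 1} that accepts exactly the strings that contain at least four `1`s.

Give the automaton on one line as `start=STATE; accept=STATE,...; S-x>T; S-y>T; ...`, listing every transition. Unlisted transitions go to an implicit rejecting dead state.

Count `1`s, saturating at 5: states q0 through q4 mean 0 through 4 `1`s seen; q5 means more than 4. Each `1` increments (capped at q5); other symbols loop. Accept from {q4, q5}.
With 6 states:
        0   1  
>  q0   q0  q1 
   q1   q1  q2 
   q2   q2  q3 
   q3   q3  q4 
 * q4   q4  q5 
 * q5   q5  q5 
(> = start, * = accepting)

start=q0; accept=q4,q5; q0-0>q0; q0-1>q1; q1-0>q1; q1-1>q2; q2-0>q2; q2-1>q3; q3-0>q3; q3-1>q4; q4-0>q4; q4-1>q5; q5-0>q5; q5-1>q5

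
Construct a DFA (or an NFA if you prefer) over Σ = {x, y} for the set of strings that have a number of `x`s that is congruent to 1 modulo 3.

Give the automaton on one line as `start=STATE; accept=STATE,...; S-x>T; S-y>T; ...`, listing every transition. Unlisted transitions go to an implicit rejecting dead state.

Keep the running count of `x`s modulo 3: each `x` advances along the cycle S0 → S1 → S2 → S0 while other symbols loop. Accept at S1.
3 states suffice.
        x   y  
>  S0   S1  S0 
 * S1   S2  S1 
   S2   S0  S2 
(> = start, * = accepting)

start=S0; accept=S1; S0-x>S1; S0-y>S0; S1-x>S2; S1-y>S1; S2-x>S0; S2-y>S2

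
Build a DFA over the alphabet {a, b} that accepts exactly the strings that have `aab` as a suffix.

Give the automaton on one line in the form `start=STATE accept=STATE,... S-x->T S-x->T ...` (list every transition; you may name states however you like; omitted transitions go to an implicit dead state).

Remember how much of `aab` the current input suffix matches. State S0 means no match yet; S1 means the last symbol is `a`; S2 means the last 2 symbols are `aa`; S3 means the last 3 symbols are `aab`. Only S3 accepts. On a mismatch, fall back to the longest proper suffix that is still a prefix of `aab`.
        a   b  
>  S0   S1  S0 
   S1   S2  S0 
   S2   S2  S3 
 * S3   S1  S0 
(> = start, * = accepting)

start=S0 accept=S3 S0-a->S1 S0-b->S0 S1-a->S2 S1-b->S0 S2-a->S2 S2-b->S3 S3-a->S1 S3-b->S0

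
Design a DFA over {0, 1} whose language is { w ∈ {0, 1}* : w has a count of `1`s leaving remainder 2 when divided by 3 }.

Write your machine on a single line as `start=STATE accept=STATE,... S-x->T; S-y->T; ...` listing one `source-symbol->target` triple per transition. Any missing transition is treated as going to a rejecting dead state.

start=q0; accept=q2; q0-0->q0; q0-1->q1; q1-0->q1; q1-1->q2; q2-0->q2; q2-1->q0

Keep the running count of `1`s modulo 3: each `1` advances along the cycle q0 → q1 → q2 → q0 while other symbols loop. Accept at q2.
3 states suffice.
        0   1  
>  q0   q0  q1 
   q1   q1  q2 
 * q2   q2  q0 
(> = start, * = accepting)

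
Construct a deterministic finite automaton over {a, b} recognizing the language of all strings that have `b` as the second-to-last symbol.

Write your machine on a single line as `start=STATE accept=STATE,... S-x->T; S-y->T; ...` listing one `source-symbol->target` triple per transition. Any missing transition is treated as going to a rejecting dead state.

start=q0; accept=q5,q6; q0-a->q1; q0-b->q2; q1-a->q3; q1-b->q4; q2-a->q5; q2-b->q6; q3-a->q3; q3-b->q4; q4-a->q5; q4-b->q6; q5-a->q3; q5-b->q4; q6-a->q5; q6-b->q6

A DFA must remember the last 2 symbols (since which symbol is second-to-last isn't known until the input ends). Use one state per possible window of the last ≤2 symbols; accept from those whose window starts with `b`.
With 7 states:
        a   b  
>  q0   q1  q2 
   q1   q3  q4 
   q2   q5  q6 
   q3   q3  q4 
   q4   q5  q6 
 * q5   q3  q4 
 * q6   q5  q6 
(> = start, * = accepting)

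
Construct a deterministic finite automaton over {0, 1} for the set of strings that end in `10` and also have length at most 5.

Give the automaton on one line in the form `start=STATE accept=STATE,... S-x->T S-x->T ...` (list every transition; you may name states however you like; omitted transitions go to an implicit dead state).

Run two small machines in parallel and take their product. One (3 states) tracks how much of the suffix `10` has currently been matched; the other (7 states) tracks the input length, saturating at 6. Each combined state is a pair, one component from each; accept when both components accept. Equivalent product states are then merged.
12 states suffice.
          0    1  
>  q0     q1   q2 
   q1     q3   q4 
   q2     q5   q4 
   q3     q6   q7 
   q4     q8   q7 
 * q5     q6   q7 
   q6     q9  q10 
   q7    q11  q10 
 * q8     q9  q10 
   q9     q9   q9 
   q10   q11   q9 
 * q11    q9   q9 
(> = start, * = accepting)

start=q0 accept=q5,q8,q11 q0-0->q1 q0-1->q2 q1-0->q3 q1-1->q4 q2-0->q5 q2-1->q4 q3-0->q6 q3-1->q7 q4-0->q8 q4-1->q7 q5-0->q6 q5-1->q7 q6-0->q9 q6-1->q10 q7-0->q11 q7-1->q10 q8-0->q9 q8-1->q10 q9-0->q9 q9-1->q9 q10-0->q11 q10-1->q9 q11-0->q9 q11-1->q9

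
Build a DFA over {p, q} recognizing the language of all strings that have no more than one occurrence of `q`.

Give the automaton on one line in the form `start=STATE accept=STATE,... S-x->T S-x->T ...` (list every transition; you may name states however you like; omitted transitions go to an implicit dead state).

Only the number of `q`s matters, and only up to 2. Make a chain S0 → S1 → S2 advanced by each `q` (with S2 absorbing); every other symbol self-loops. The accepting set is {S0, S1}.
A 3-state machine:
        p   q  
>* S0   S0  S1 
 * S1   S1  S2 
   S2   S2  S2 
(> = start, * = accepting)

start=S0 accept=S0,S1 S0-p->S0 S0-q->S1 S1-p->S1 S1-q->S2 S2-p->S2 S2-q->S2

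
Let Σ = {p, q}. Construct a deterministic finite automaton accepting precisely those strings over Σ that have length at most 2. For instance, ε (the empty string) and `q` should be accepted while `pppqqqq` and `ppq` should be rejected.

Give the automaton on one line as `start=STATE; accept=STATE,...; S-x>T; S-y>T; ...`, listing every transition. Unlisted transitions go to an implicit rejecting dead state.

We only need to distinguish lengths 0, 1, …, 2, and '>2'. Chain s0 → s1 → s2 → s3 on every symbol, with s3 looping. Accepting states: {s0, s1, s2}.
        p   q  
>* s0   s1  s1 
 * s1   s2  s2 
 * s2   s3  s3 
   s3   s3  s3 
(> = start, * = accepting)

start=s0; accept=s0,s1,s2; s0-p>s1; s0-q>s1; s1-p>s2; s1-q>s2; s2-p>s3; s2-q>s3; s3-p>s3; s3-q>s3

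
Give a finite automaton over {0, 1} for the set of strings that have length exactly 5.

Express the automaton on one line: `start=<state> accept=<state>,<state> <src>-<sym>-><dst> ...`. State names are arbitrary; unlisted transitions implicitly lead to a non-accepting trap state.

Count input length up to 6: every symbol moves from S0 toward S6, which means 'more than 5' and absorbs. Accept from {S5}.
        0   1  
>  S0   S1  S1 
   S1   S2  S2 
   S2   S3  S3 
   S3   S4  S4 
   S4   S5  S5 
 * S5   S6  S6 
   S6   S6  S6 
(> = start, * = accepting)

start=S0 accept=S5 S0-0->S1 S0-1->S1 S1-0->S2 S1-1->S2 S2-0->S3 S2-1->S3 S3-0->S4 S3-1->S4 S4-0->S5 S4-1->S5 S5-0->S6 S5-1->S6 S6-0->S6 S6-1->S6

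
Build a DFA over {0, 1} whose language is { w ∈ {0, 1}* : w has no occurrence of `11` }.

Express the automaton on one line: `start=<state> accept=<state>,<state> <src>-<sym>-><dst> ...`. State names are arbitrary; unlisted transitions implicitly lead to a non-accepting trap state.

This is the complement of 'contains `11`'. Use the same substring-matching states — A through C holding how much of `11` has just been matched — but flip the accepting set: everything except the trap C accepts.
       0  1 
>* A   A  B 
 * B   A  C 
   C   C  C 
(> = start, * = accepting)

start=A accept=A,B A-0->A A-1->B B-0->A B-1->C C-0->C C-1->C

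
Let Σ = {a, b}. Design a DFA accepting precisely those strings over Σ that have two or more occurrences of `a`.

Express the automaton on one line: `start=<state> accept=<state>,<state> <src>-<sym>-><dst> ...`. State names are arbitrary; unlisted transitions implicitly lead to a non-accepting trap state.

Count `a`s, saturating at 3: states s0 through s2 mean 0 through 2 `a`s seen; s3 means more than 2. Each `a` increments (capped at s3); other symbols loop. Accept from {s2, s3}.
A 4-state machine:
        a   b  
>  s0   s1  s0 
   s1   s2  s1 
 * s2   s3  s2 
 * s3   s3  s3 
(> = start, * = accepting)

start=s0 accept=s2,s3 s0-a->s1 s0-b->s0 s1-a->s2 s1-b->s1 s2-a->s3 s2-b->s2 s3-a->s3 s3-b->s3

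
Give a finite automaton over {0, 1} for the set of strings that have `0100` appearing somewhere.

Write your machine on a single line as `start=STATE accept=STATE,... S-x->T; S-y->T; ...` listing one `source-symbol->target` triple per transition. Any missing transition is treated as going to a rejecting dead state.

States S0..S3 record the length of the longest prefix of `0100` that matches the current input suffix. Reaching S4 means `0100` has been seen, and we stay there forever. Accept from S4.
A 5-state machine:
        0   1  
>  S0   S1  S0 
   S1   S1  S2 
   S2   S3  S0 
   S3   S4  S2 
 * S4   S4  S4 
(> = start, * = accepting)

start=S0; accept=S4; S0-0->S1; S0-1->S0; S1-0->S1; S1-1->S2; S2-0->S3; S2-1->S0; S3-0->S4; S3-1->S2; S4-0->S4; S4-1->S4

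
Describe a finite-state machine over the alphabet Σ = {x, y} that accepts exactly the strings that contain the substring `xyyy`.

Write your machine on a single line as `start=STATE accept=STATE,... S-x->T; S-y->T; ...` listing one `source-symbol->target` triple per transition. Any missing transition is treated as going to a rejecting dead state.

Track how much of `xyyy` has been matched so far: state q0 is no progress, q4 is the absorbing accept state reached once `xyyy` has occurred. Intermediate states record partial matches; on a mismatch, fall back to the longest reusable overlap.
With 5 states:
        x   y  
>  q0   q1  q0 
   q1   q1  q2 
   q2   q1  q3 
   q3   q1  q4 
 * q4   q4  q4 
(> = start, * = accepting)

start=q0; accept=q4; q0-x->q1; q0-y->q0; q1-x->q1; q1-y->q2; q2-x->q1; q2-y->q3; q3-x->q1; q3-y->q4; q4-x->q4; q4-y->q4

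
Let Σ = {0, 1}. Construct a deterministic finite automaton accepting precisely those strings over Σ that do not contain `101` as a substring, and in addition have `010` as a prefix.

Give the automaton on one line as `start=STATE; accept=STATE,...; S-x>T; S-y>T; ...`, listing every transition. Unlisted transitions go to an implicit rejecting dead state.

start=q0; accept=q6,q8,q10; q0-0>q1; q0-1>q2; q1-0>q3; q1-1>q4; q2-0>q5; q2-1>q2; q3-0>q3; q3-1>q2; q4-0>q6; q4-1>q2; q5-0>q3; q5-1>q7; q6-0>q8; q6-1>q9; q7-0>q7; q7-1>q7; q8-0>q8; q8-1>q10; q9-0>q9; q9-1>q9; q10-0>q6; q10-1>q10

Build one automaton per condition and run them in lockstep. One (4 states) tracks partial matches of the forbidden pattern `101`; the other (5 states) tracks whether the input so far still matches the prefix `010`. Each combined state is a pair, one component from each; accept when both components accept.
An 11-state machine:
          0    1  
>  q0     q1   q2 
   q1     q3   q4 
   q2     q5   q2 
   q3     q3   q2 
   q4     q6   q2 
   q5     q3   q7 
 * q6     q8   q9 
   q7     q7   q7 
 * q8     q8  q10 
   q9     q9   q9 
 * q10    q6  q10 
(> = start, * = accepting)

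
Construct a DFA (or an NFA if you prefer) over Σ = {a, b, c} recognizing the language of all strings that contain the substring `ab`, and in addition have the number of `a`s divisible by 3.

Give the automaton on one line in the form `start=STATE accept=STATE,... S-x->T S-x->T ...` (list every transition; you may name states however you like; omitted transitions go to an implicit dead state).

Run two small machines in parallel and take their product. One (3 states) tracks whether and how much of `ab` has been seen; the other (3 states) tracks the count of `a`s modulo 3. Each combined state is a pair, one component from each; accept when both components accept.
        a   b   c  
>  q0   q1  q0  q0 
   q1   q2  q3  q4 
   q2   q5  q6  q7 
   q3   q6  q3  q3 
   q4   q2  q4  q4 
   q5   q1  q8  q0 
   q6   q8  q6  q6 
   q7   q5  q7  q7 
 * q8   q3  q8  q8 
(> = start, * = accepting)

start=q0 accept=q8 q0-a->q1 q0-b->q0 q0-c->q0 q1-a->q2 q1-b->q3 q1-c->q4 q2-a->q5 q2-b->q6 q2-c->q7 q3-a->q6 q3-b->q3 q3-c->q3 q4-a->q2 q4-b->q4 q4-c->q4 q5-a->q1 q5-b->q8 q5-c->q0 q6-a->q8 q6-b->q6 q6-c->q6 q7-a->q5 q7-b->q7 q7-c->q7 q8-a->q3 q8-b->q8 q8-c->q8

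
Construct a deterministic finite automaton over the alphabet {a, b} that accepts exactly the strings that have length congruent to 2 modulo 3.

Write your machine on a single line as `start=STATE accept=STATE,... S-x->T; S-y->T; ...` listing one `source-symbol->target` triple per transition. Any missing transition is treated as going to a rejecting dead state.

Only the length mod 3 matters, so use a 3-cycle: from any state, every input symbol moves to the next state, wrapping S2 back to S0. Mark S2 accepting.
        a   b  
>  S0   S1  S1 
   S1   S2  S2 
 * S2   S0  S0 
(> = start, * = accepting)

start=S0; accept=S2; S0-a->S1; S0-b->S1; S1-a->S2; S1-b->S2; S2-a->S0; S2-b->S0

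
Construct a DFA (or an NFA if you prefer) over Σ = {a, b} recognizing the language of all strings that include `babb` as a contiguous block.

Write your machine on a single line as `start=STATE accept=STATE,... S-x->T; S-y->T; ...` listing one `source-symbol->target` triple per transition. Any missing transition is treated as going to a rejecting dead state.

start=q0; accept=q4; q0-a->q0; q0-b->q1; q1-a->q2; q1-b->q1; q2-a->q0; q2-b->q3; q3-a->q2; q3-b->q4; q4-a->q4; q4-b->q4

Track how much of `babb` has been matched so far: state q0 is no progress, q4 is the absorbing accept state reached once `babb` has occurred. Intermediate states record partial matches; on a mismatch, fall back to the longest reusable overlap.
A 5-state machine:
        a   b  
>  q0   q0  q1 
   q1   q2  q1 
   q2   q0  q3 
   q3   q2  q4 
 * q4   q4  q4 
(> = start, * = accepting)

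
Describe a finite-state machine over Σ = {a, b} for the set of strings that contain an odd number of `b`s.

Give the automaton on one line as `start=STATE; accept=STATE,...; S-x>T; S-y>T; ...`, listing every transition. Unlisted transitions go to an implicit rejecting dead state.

Keep the running count of `b`s modulo 2: each `b` advances along the cycle S0 → S1 → S0 while other symbols loop. Accept at S1.
A 2-state machine:
        a   b  
>  S0   S0  S1 
 * S1   S1  S0 
(> = start, * = accepting)

start=S0; accept=S1; S0-a>S0; S0-b>S1; S1-a>S1; S1-b>S0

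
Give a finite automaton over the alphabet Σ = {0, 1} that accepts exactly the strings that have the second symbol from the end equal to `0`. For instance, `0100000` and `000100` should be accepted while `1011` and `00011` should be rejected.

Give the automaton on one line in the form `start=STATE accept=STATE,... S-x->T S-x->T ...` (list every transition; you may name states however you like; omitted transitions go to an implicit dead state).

start=S0 accept=S3,S4 S0-0->S1 S0-1->S2 S1-0->S3 S1-1->S4 S2-0->S5 S2-1->S6 S3-0->S3 S3-1->S4 S4-0->S5 S4-1->S6 S5-0->S3 S5-1->S4 S6-0->S5 S6-1->S6

A DFA must remember the last 2 symbols (since which symbol is second-to-last isn't known until the input ends). Use one state per possible window of the last ≤2 symbols; accept from those whose window starts with `0`.
7 states suffice.
        0   1  
>  S0   S1  S2 
   S1   S3  S4 
   S2   S5  S6 
 * S3   S3  S4 
 * S4   S5  S6 
   S5   S3  S4 
   S6   S5  S6 
(> = start, * = accepting)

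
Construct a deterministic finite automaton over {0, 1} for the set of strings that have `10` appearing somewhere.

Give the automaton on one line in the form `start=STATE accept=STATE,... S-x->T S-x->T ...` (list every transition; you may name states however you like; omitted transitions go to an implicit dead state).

start=q0 accept=q2 q0-0->q0 q0-1->q1 q1-0->q2 q1-1->q1 q2-0->q2 q2-1->q2

States q0..q1 record the length of the longest prefix of `10` that matches the current input suffix. Reaching q2 means `10` has been seen, and we stay there forever. Accept from q2.
With 3 states:
        0   1  
>  q0   q0  q1 
   q1   q2  q1 
 * q2   q2  q2 
(> = start, * = accepting)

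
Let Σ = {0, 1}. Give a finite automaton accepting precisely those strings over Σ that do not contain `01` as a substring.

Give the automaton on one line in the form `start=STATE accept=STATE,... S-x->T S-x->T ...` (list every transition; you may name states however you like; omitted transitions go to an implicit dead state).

start=A accept=A,B A-0->B A-1->A B-0->B B-1->C C-0->C C-1->C

Track partial matches of the forbidden pattern `01`. State C is a dead state reached once `01` has occurred; every other state accepts. A means no part of `01` is currently matched.
With 3 states:
       0  1 
>* A   B  A 
 * B   B  C 
   C   C  C 
(> = start, * = accepting)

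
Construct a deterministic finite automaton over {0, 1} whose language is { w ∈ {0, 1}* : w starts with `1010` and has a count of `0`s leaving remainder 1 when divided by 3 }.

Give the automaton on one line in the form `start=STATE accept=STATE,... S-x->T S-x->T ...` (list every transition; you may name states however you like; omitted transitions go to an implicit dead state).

start=q0 accept=q7 q0-0->q1 q0-1->q2 q1-0->q1 q1-1->q1 q2-0->q3 q2-1->q1 q3-0->q1 q3-1->q4 q4-0->q5 q4-1->q1 q5-0->q6 q5-1->q5 q6-0->q7 q6-1->q6 q7-0->q5 q7-1->q7

Build one automaton per condition and run them in lockstep. The first has 6 states tracking whether the input so far still matches the prefix `1010`; the second has 3 states tracking the count of `0`s modulo 3. A product state is a pair (one from each), accepting exactly when both do. After merging equivalent states the machine shrinks.
8 states suffice.
        0   1  
>  q0   q1  q2 
   q1   q1  q1 
   q2   q3  q1 
   q3   q1  q4 
   q4   q5  q1 
   q5   q6  q5 
   q6   q7  q6 
 * q7   q5  q7 
(> = start, * = accepting)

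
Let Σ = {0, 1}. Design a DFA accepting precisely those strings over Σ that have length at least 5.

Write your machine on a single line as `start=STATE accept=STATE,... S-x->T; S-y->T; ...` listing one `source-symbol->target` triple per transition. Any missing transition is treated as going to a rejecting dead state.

We only need to distinguish lengths 0, 1, …, 5, and '>5'. Chain S0 → S1 → S2 → S3 → S4 → S5 → S6 on every symbol, with S6 looping. Accepting states: {S5, S6}.
With 7 states:
        0   1  
>  S0   S1  S1 
   S1   S2  S2 
   S2   S3  S3 
   S3   S4  S4 
   S4   S5  S5 
 * S5   S6  S6 
 * S6   S6  S6 
(> = start, * = accepting)

start=S0; accept=S5,S6; S0-0->S1; S0-1->S1; S1-0->S2; S1-1->S2; S2-0->S3; S2-1->S3; S3-0->S4; S3-1->S4; S4-0->S5; S4-1->S5; S5-0->S6; S5-1->S6; S6-0->S6; S6-1->S6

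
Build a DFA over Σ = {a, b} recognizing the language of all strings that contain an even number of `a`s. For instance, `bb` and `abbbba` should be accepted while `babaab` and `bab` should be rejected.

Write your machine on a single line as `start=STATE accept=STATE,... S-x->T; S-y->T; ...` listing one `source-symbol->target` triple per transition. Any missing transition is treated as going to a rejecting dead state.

start=q0; accept=q0; q0-a->q1; q0-b->q0; q1-a->q0; q1-b->q1

Keep the running count of `a`s modulo 2: each `a` advances along the cycle q0 → q1 → q0 while other symbols loop. Accept at q0.
A 2-state machine:
        a   b  
>* q0   q1  q0 
   q1   q0  q1 
(> = start, * = accepting)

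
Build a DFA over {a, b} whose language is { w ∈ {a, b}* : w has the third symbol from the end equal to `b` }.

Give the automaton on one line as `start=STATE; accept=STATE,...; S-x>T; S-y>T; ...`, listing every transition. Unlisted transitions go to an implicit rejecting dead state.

Because acceptance depends on a position counted from the end, the machine has to buffer the most recent 3 symbols. Make each state the string of the last up-to-3 symbols read; on input `x` shift the window left and append `x`. Accept when the buffered window has length 3 and begins with `b`.
          a    b  
>  S0     S1   S2 
   S1     S3   S4 
   S2     S5   S6 
   S3     S7   S8 
   S4     S9  S10 
   S5    S11  S12 
   S6    S13  S14 
   S7     S7   S8 
   S8     S9  S10 
   S9    S11  S12 
   S10   S13  S14 
 * S11    S7   S8 
 * S12    S9  S10 
 * S13   S11  S12 
 * S14   S13  S14 
(> = start, * = accepting)

start=S0; accept=S11,S12,S13,S14; S0-a>S1; S0-b>S2; S1-a>S3; S1-b>S4; S2-a>S5; S2-b>S6; S3-a>S7; S3-b>S8; S4-a>S9; S4-b>S10; S5-a>S11; S5-b>S12; S6-a>S13; S6-b>S14; S7-a>S7; S7-b>S8; S8-a>S9; S8-b>S10; S9-a>S11; S9-b>S12; S10-a>S13; S10-b>S14; S11-a>S7; S11-b>S8; S12-a>S9; S12-b>S10; S13-a>S11; S13-b>S12; S14-a>S13; S14-b>S14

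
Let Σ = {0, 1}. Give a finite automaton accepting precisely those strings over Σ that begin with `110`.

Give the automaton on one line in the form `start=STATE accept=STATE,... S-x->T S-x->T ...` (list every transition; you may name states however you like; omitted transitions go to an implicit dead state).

Walk along `110` while the input agrees: from q0 take `1` to q1, and so on. Any deviation drops to the rejecting sink q4. Once q3 is reached the prefix is confirmed and every continuation is accepted.
5 states suffice.
        0   1  
>  q0   q4  q1 
   q1   q4  q2 
   q2   q3  q4 
 * q3   q3  q3 
   q4   q4  q4 
(> = start, * = accepting)

start=q0 accept=q3 q0-0->q4 q0-1->q1 q1-0->q4 q1-1->q2 q2-0->q3 q2-1->q4 q3-0->q3 q3-1->q3 q4-0->q4 q4-1->q4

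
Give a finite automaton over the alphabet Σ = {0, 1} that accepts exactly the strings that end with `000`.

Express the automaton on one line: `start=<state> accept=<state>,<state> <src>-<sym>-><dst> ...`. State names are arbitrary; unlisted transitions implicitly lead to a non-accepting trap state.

Let each state record the length of the longest suffix of the input read so far that is also a prefix of `000`. q1 means the last symbol is `0`; q2 means the last 2 symbols are `00`; q3 means the last 3 symbols are `000`. Accept only at q3, where the string currently ends in `000`.
With 4 states:
        0   1  
>  q0   q1  q0 
   q1   q2  q0 
   q2   q3  q0 
 * q3   q3  q0 
(> = start, * = accepting)

start=q0 accept=q3 q0-0->q1 q0-1->q0 q1-0->q2 q1-1->q0 q2-0->q3 q2-1->q0 q3-0->q3 q3-1->q0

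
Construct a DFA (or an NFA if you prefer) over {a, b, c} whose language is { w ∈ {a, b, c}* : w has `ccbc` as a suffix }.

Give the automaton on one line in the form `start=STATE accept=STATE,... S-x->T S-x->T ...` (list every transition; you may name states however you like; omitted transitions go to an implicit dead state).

Let each state record the length of the longest suffix of the input read so far that is also a prefix of `ccbc`. q1 means the last symbol is `c`; q2 means the last 2 symbols are `cc`; q3 means the last 3 symbols are `ccb`; q4 means the last 4 symbols are `ccbc`. Accept only at q4, where the string currently ends in `ccbc`.
        a   b   c  
>  q0   q0  q0  q1 
   q1   q0  q0  q2 
   q2   q0  q3  q2 
   q3   q0  q0  q4 
 * q4   q0  q0  q2 
(> = start, * = accepting)

start=q0 accept=q4 q0-a->q0 q0-b->q0 q0-c->q1 q1-a->q0 q1-b->q0 q1-c->q2 q2-a->q0 q2-b->q3 q2-c->q2 q3-a->q0 q3-b->q0 q3-c->q4 q4-a->q0 q4-b->q0 q4-c->q2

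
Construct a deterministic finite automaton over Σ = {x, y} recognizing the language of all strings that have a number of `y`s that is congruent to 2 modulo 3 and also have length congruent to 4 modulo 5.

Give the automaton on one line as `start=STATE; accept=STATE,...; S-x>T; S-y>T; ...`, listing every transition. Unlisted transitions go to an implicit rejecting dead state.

start=A; accept=L; A-x>B; A-y>C; B-x>D; B-y>E; C-x>E; C-y>F; D-x>G; D-y>H; E-x>H; E-y>I; F-x>I; F-y>G; G-x>J; G-y>K; H-x>K; H-y>L; I-x>L; I-y>J; J-x>A; J-y>M; K-x>M; K-y>N; L-x>N; L-y>A; M-x>C; M-y>O; N-x>O; N-y>B; O-x>F; O-y>D

Handle the two conditions separately and then intersect. One (3 states) tracks the count of `y`s modulo 3; the other (5 states) tracks the input length modulo 5. Each combined state is a pair, one component from each; accept when both components accept.
       x  y 
>  A   B  C 
   B   D  E 
   C   E  F 
   D   G  H 
   E   H  I 
   F   I  G 
   G   J  K 
   H   K  L 
   I   L  J 
   J   A  M 
   K   M  N 
 * L   N  A 
   M   C  O 
   N   O  B 
   O   F  D 
(> = start, * = accepting)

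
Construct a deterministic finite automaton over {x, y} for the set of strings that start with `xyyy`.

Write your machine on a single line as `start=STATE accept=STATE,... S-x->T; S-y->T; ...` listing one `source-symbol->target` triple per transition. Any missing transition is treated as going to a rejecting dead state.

Walk along `xyyy` while the input agrees: from s0 take `x` to s1, and so on. Any deviation drops to the rejecting sink s5. Once s4 is reached the prefix is confirmed and every continuation is accepted.
        x   y  
>  s0   s1  s5 
   s1   s5  s2 
   s2   s5  s3 
   s3   s5  s4 
 * s4   s4  s4 
   s5   s5  s5 
(> = start, * = accepting)

start=s0; accept=s4; s0-x->s1; s0-y->s5; s1-x->s5; s1-y->s2; s2-x->s5; s2-y->s3; s3-x->s5; s3-y->s4; s4-x->s4; s4-y->s4; s5-x->s5; s5-y->s5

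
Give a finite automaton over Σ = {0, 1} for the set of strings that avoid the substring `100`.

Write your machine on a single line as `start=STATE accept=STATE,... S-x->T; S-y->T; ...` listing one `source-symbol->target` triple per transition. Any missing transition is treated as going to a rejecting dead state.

start=q0; accept=q0,q1,q2; q0-0->q0; q0-1->q1; q1-0->q2; q1-1->q1; q2-0->q3; q2-1->q1; q3-0->q3; q3-1->q3

This is the complement of 'contains `100`'. Use the same substring-matching states — q0 through q3 holding how much of `100` has just been matched — but flip the accepting set: everything except the trap q3 accepts.
        0   1  
>* q0   q0  q1 
 * q1   q2  q1 
 * q2   q3  q1 
   q3   q3  q3 
(> = start, * = accepting)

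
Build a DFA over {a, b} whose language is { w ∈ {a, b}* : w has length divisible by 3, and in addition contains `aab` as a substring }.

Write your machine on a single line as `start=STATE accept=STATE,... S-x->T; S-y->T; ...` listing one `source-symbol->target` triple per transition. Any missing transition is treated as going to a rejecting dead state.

start=q0; accept=q7; q0-a->q1; q0-b->q2; q1-a->q3; q1-b->q4; q2-a->q5; q2-b->q4; q3-a->q6; q3-b->q7; q4-a->q8; q4-b->q0; q5-a->q6; q5-b->q0; q6-a->q9; q6-b->q10; q7-a->q10; q7-b->q10; q8-a->q9; q8-b->q2; q9-a->q3; q9-b->q11; q10-a->q11; q10-b->q11; q11-a->q7; q11-b->q7

Handle the two conditions separately and then intersect. One (3 states) tracks the input length modulo 3; the other (4 states) tracks whether and how much of `aab` has been seen. Each combined state is a pair, one component from each; accept when both components accept.
          a    b  
>  q0     q1   q2 
   q1     q3   q4 
   q2     q5   q4 
   q3     q6   q7 
   q4     q8   q0 
   q5     q6   q0 
   q6     q9  q10 
 * q7    q10  q10 
   q8     q9   q2 
   q9     q3  q11 
   q10   q11  q11 
   q11    q7   q7 
(> = start, * = accepting)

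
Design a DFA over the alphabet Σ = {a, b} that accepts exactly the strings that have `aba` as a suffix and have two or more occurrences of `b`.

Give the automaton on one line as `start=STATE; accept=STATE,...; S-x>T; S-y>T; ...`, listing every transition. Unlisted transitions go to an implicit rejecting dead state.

Run two small machines in parallel and take their product. The first has 4 states tracking how much of the suffix `aba` has currently been matched; the second has 4 states tracking the count of `b`s, saturating at 3. A product state is a pair (one from each), accepting exactly when both do.
14 states suffice.
          a    b  
>  q0     q1   q2 
   q1     q1   q3 
   q2     q4   q5 
   q3     q6   q5 
   q4     q4   q7 
   q5     q8   q9 
   q6     q4   q7 
   q7    q10   q9 
   q8     q8  q11 
   q9    q12   q9 
 * q10    q8  q11 
   q11   q13   q9 
   q12   q12  q11 
 * q13   q12  q11 
(> = start, * = accepting)

start=q0; accept=q10,q13; q0-a>q1; q0-b>q2; q1-a>q1; q1-b>q3; q2-a>q4; q2-b>q5; q3-a>q6; q3-b>q5; q4-a>q4; q4-b>q7; q5-a>q8; q5-b>q9; q6-a>q4; q6-b>q7; q7-a>q10; q7-b>q9; q8-a>q8; q8-b>q11; q9-a>q12; q9-b>q9; q10-a>q8; q10-b>q11; q11-a>q13; q11-b>q9; q12-a>q12; q12-b>q11; q13-a>q12; q13-b>q11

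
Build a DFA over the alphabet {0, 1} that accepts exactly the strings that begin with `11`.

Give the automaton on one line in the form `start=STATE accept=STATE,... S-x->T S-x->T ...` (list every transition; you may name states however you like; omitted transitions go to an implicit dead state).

Walk along `11` while the input agrees: from q0 take `1` to q1, and so on. Any deviation drops to the rejecting sink q3. Once q2 is reached the prefix is confirmed and every continuation is accepted.
With 4 states:
        0   1  
>  q0   q3  q1 
   q1   q3  q2 
 * q2   q2  q2 
   q3   q3  q3 
(> = start, * = accepting)

start=q0 accept=q2 q0-0->q3 q0-1->q1 q1-0->q3 q1-1->q2 q2-0->q2 q2-1->q2 q3-0->q3 q3-1->q3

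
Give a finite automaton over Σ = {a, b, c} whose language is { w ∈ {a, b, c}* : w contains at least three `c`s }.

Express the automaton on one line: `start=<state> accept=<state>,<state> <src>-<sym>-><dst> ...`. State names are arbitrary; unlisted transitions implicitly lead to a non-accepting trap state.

Count `c`s, saturating at 4: states s0 through s3 mean 0 through 3 `c`s seen; s4 means more than 3. Each `c` increments (capped at s4); other symbols loop. Accept from {s3, s4}.
        a   b   c  
>  s0   s0  s0  s1 
   s1   s1  s1  s2 
   s2   s2  s2  s3 
 * s3   s3  s3  s4 
 * s4   s4  s4  s4 
(> = start, * = accepting)

start=s0 accept=s3,s4 s0-a->s0 s0-b->s0 s0-c->s1 s1-a->s1 s1-b->s1 s1-c->s2 s2-a->s2 s2-b->s2 s2-c->s3 s3-a->s3 s3-b->s3 s3-c->s4 s4-a->s4 s4-b->s4 s4-c->s4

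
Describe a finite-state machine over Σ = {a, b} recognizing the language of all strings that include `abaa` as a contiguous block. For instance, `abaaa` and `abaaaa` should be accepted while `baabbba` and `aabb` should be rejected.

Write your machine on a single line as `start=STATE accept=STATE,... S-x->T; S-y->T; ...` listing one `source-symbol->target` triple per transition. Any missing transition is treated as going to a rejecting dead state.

States S0..S3 record the length of the longest prefix of `abaa` that matches the current input suffix. Reaching S4 means `abaa` has been seen, and we stay there forever. Accept from S4.
A 5-state machine:
        a   b  
>  S0   S1  S0 
   S1   S1  S2 
   S2   S3  S0 
   S3   S4  S2 
 * S4   S4  S4 
(> = start, * = accepting)

start=S0; accept=S4; S0-a->S1; S0-b->S0; S1-a->S1; S1-b->S2; S2-a->S3; S2-b->S0; S3-a->S4; S3-b->S2; S4-a->S4; S4-b->S4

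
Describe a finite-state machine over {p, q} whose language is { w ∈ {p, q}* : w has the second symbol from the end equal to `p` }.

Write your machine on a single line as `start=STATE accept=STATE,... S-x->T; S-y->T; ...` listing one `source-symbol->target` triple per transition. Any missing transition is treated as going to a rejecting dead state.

start=s0; accept=s3,s4; s0-p->s1; s0-q->s2; s1-p->s3; s1-q->s4; s2-p->s5; s2-q->s6; s3-p->s3; s3-q->s4; s4-p->s5; s4-q->s6; s5-p->s3; s5-q->s4; s6-p->s5; s6-q->s6

A DFA must remember the last 2 symbols (since which symbol is second-to-last isn't known until the input ends). Use one state per possible window of the last ≤2 symbols; accept from those whose window starts with `p`.
With 7 states:
        p   q  
>  s0   s1  s2 
   s1   s3  s4 
   s2   s5  s6 
 * s3   s3  s4 
 * s4   s5  s6 
   s5   s3  s4 
   s6   s5  s6 
(> = start, * = accepting)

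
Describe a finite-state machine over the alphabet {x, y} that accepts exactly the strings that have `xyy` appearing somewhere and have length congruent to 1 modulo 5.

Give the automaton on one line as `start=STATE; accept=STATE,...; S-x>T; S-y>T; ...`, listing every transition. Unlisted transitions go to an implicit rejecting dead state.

Build one automaton per condition and run them in lockstep. The first has 4 states tracking whether and how much of `xyy` has been seen; the second has 5 states tracking the input length modulo 5. A product state is a pair (one from each), accepting exactly when both do.
20 states suffice.
          x    y  
>  s0     s1   s2 
   s1     s3   s4 
   s2     s3   s5 
   s3     s6   s7 
   s4     s6   s8 
   s5     s6   s9 
   s6    s10  s11 
   s7    s10  s12 
   s8    s12  s12 
   s9    s10  s13 
   s10   s14  s15 
   s11   s14  s16 
   s12   s16  s16 
   s13   s14   s0 
   s14    s1  s17 
   s15    s1  s18 
   s16   s18  s18 
   s17    s3  s19 
 * s18   s19  s19 
   s19    s8   s8 
(> = start, * = accepting)

start=s0; accept=s18; s0-x>s1; s0-y>s2; s1-x>s3; s1-y>s4; s2-x>s3; s2-y>s5; s3-x>s6; s3-y>s7; s4-x>s6; s4-y>s8; s5-x>s6; s5-y>s9; s6-x>s10; s6-y>s11; s7-x>s10; s7-y>s12; s8-x>s12; s8-y>s12; s9-x>s10; s9-y>s13; s10-x>s14; s10-y>s15; s11-x>s14; s11-y>s16; s12-x>s16; s12-y>s16; s13-x>s14; s13-y>s0; s14-x>s1; s14-y>s17; s15-x>s1; s15-y>s18; s16-x>s18; s16-y>s18; s17-x>s3; s17-y>s19; s18-x>s19; s18-y>s19; s19-x>s8; s19-y>s8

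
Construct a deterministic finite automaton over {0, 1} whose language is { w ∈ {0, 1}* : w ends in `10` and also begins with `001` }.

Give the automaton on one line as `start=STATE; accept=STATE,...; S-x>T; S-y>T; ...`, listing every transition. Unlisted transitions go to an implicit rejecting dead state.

start=q0; accept=q7; q0-0>q1; q0-1>q2; q1-0>q3; q1-1>q2; q2-0>q4; q2-1>q2; q3-0>q5; q3-1>q6; q4-0>q5; q4-1>q2; q5-0>q5; q5-1>q2; q6-0>q7; q6-1>q6; q7-0>q8; q7-1>q6; q8-0>q8; q8-1>q6

Run two small machines in parallel and take their product. One (3 states) tracks how much of the suffix `10` has currently been matched; the other (5 states) tracks whether the input so far still matches the prefix `001`. Each combined state is a pair, one component from each; accept when both components accept.
9 states suffice.
        0   1  
>  q0   q1  q2 
   q1   q3  q2 
   q2   q4  q2 
   q3   q5  q6 
   q4   q5  q2 
   q5   q5  q2 
   q6   q7  q6 
 * q7   q8  q6 
   q8   q8  q6 
(> = start, * = accepting)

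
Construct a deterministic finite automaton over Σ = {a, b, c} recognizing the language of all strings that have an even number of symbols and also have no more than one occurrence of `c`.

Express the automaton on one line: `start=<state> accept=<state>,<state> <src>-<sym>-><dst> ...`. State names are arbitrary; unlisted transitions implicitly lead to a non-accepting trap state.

Run two small machines in parallel and take their product. One (2 states) tracks the input length modulo 2; the other (3 states) tracks the count of `c`s, saturating at 2. Each combined state is a pair, one component from each; accept when both components accept. Equivalent product states are then merged.
A 5-state machine:
        a   b   c  
>* s0   s1  s1  s2 
   s1   s0  s0  s3 
   s2   s3  s3  s4 
 * s3   s2  s2  s4 
   s4   s4  s4  s4 
(> = start, * = accepting)

start=s0 accept=s0,s3 s0-a->s1 s0-b->s1 s0-c->s2 s1-a->s0 s1-b->s0 s1-c->s3 s2-a->s3 s2-b->s3 s2-c->s4 s3-a->s2 s3-b->s2 s3-c->s4 s4-a->s4 s4-b->s4 s4-c->s4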